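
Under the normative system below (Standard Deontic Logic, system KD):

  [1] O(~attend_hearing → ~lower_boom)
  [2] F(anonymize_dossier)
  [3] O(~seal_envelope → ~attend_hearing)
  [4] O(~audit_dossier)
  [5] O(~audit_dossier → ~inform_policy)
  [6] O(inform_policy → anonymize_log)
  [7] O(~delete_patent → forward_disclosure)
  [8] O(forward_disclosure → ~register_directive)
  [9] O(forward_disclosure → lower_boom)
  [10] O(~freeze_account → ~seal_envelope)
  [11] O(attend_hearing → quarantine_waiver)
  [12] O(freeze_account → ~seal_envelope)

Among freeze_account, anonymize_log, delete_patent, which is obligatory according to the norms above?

By case analysis on freeze_account: premise 12 gives O(freeze_account → ~seal_envelope) and premise 10 gives O(~freeze_account → ~seal_envelope), so O(~seal_envelope) either way.
From O(~seal_envelope) and premise 3, O(~seal_envelope → ~attend_hearing), we obtain O(~attend_hearing).
From O(~attend_hearing) and premise 1, O(~attend_hearing → ~lower_boom), we obtain O(~lower_boom).
Premise 9, O(forward_disclosure → lower_boom), contraposes to O(~lower_boom → ~forward_disclosure); with O(~lower_boom) we get O(~forward_disclosure).
Premise 7, O(~delete_patent → forward_disclosure), contraposes to O(~forward_disclosure → delete_patent); with O(~forward_disclosure) we get O(delete_patent).
So O(delete_patent) holds — delete_patent is obligatory. None of the other listed options is made obligatory by any chain of premises.

delete_patent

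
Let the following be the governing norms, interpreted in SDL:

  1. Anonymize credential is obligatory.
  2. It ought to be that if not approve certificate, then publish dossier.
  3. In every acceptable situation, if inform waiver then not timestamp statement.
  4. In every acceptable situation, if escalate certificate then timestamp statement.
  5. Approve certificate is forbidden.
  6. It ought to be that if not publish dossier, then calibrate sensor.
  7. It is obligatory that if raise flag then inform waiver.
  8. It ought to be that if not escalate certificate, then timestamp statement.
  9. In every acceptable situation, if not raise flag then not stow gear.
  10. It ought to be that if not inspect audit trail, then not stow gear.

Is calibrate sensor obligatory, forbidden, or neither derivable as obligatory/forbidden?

Premise 6 is O(¬publish_dossier → calibrate_sensor), but O(¬publish_dossier) is not derivable from the premises, so it does not yield O(calibrate_sensor).
No premise or chain of K-axiom applications forces O(calibrate_sensor), and none forces O(¬calibrate_sensor). So calibrate_sensor is neither obligatory nor forbidden under these norms.

Neither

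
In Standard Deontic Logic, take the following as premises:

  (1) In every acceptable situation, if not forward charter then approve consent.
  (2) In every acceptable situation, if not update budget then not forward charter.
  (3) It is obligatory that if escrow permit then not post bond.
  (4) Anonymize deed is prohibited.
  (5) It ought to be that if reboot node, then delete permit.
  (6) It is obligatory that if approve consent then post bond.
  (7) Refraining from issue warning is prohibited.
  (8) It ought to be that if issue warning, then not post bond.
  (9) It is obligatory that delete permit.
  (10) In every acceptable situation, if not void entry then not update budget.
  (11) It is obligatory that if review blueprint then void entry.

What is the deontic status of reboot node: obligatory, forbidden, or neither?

Neither

Premise 5 is O(reboot_node → delete_permit); even if O(delete_permit) held, inferring O(reboot_node) would be affirming the consequent — invalid.
No premise or chain of K-axiom applications forces O(reboot_node), and none forces O(¬reboot_node). So reboot_node is neither obligatory nor forbidden under these norms.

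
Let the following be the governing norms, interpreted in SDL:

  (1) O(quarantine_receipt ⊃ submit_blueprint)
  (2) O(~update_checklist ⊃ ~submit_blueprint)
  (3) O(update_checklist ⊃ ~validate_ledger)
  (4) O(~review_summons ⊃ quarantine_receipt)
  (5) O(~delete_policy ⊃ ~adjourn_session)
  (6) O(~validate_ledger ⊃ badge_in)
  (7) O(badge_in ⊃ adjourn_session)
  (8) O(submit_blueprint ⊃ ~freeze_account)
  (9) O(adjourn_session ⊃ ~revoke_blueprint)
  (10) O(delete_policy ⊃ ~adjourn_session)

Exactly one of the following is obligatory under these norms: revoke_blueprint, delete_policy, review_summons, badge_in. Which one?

By case analysis on ~delete_policy: premise 5 gives O(~delete_policy ⊃ ~adjourn_session) and premise 10 gives O(delete_policy ⊃ ~adjourn_session), so O(~adjourn_session) either way.
Premise 7, O(badge_in ⊃ adjourn_session), contraposes to O(~adjourn_session ⊃ ~badge_in); with O(~adjourn_session) we get O(~badge_in).
Premise 6 is O(~validate_ledger ⊃ badge_in); contrapositively O(~badge_in ⊃ validate_ledger). Since O(~badge_in) holds, K gives O(validate_ledger).
Premise 3, O(update_checklist ⊃ ~validate_ledger), contraposes to O(validate_ledger ⊃ ~update_checklist); with O(validate_ledger) we get O(~update_checklist).
With premise 2, O(~update_checklist ⊃ ~submit_blueprint), the K-axiom yields O(~submit_blueprint).
Premise 1 is O(quarantine_receipt ⊃ submit_blueprint); contrapositively O(~submit_blueprint ⊃ ~quarantine_receipt). Since O(~submit_blueprint) holds, K gives O(~quarantine_receipt).
Premise 4, O(~review_summons ⊃ quarantine_receipt), contraposes to O(~quarantine_receipt ⊃ review_summons); with O(~quarantine_receipt) we get O(review_summons).
So O(review_summons) holds — review_summons is obligatory. None of the other listed options is made obligatory by any chain of premises.

review_summons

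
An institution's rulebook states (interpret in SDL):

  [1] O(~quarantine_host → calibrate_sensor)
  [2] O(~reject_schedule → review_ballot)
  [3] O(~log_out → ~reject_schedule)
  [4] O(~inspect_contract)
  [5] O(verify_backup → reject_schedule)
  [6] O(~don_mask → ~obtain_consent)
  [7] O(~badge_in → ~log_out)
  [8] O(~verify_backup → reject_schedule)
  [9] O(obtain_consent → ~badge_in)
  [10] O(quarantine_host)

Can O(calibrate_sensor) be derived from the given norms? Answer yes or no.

Premise 1 is O(~quarantine_host → calibrate_sensor), but O(~quarantine_host) is not derivable from the premises, so it does not yield O(calibrate_sensor).
No other premise forces O(calibrate_sensor). An ideal world satisfying every premise can still have calibrate_sensor false, so O(calibrate_sensor) is not derivable.

No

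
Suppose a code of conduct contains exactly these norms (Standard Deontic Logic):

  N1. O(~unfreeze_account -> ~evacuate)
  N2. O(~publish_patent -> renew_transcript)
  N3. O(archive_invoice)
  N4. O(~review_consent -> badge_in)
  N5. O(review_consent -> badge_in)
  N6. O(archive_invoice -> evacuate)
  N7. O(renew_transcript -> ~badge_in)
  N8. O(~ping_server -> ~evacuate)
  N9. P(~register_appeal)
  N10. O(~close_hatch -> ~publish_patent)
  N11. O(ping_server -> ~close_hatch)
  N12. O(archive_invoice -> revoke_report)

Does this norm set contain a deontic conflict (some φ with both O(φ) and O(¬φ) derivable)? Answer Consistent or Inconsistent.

Inconsistent

Premises 4 and 5 are O(~review_consent -> badge_in) and O(review_consent -> badge_in); every ideal world satisfies ~review_consent or review_consent, so in either case badge_in holds — hence O(badge_in).
The contrapositive of premise 7 (O(renew_transcript -> ~badge_in)) is O(badge_in -> ~renew_transcript), and O(badge_in) is already established, so O(~renew_transcript).
Premise 2, O(~publish_patent -> renew_transcript), contraposes to O(~renew_transcript -> publish_patent); with O(~renew_transcript) we get O(publish_patent).
The contrapositive of premise 10 (O(~close_hatch -> ~publish_patent)) is O(publish_patent -> close_hatch), and O(publish_patent) is already established, so O(close_hatch).
The contrapositive of premise 11 (O(ping_server -> ~close_hatch)) is O(close_hatch -> ~ping_server), and O(close_hatch) is already established, so O(~ping_server).
Premise 8 is O(~ping_server -> ~evacuate); since O(~ping_server), deontic closure gives O(~evacuate).
Premise 6, O(archive_invoice -> evacuate), contraposes to O(~evacuate -> ~archive_invoice); with O(~evacuate) we get O(~archive_invoice).
But premise 3 directly asserts O(archive_invoice).
We now have both O(~archive_invoice) and O(archive_invoice) — archive_invoice is simultaneously obligatory and forbidden, violating the D-axiom.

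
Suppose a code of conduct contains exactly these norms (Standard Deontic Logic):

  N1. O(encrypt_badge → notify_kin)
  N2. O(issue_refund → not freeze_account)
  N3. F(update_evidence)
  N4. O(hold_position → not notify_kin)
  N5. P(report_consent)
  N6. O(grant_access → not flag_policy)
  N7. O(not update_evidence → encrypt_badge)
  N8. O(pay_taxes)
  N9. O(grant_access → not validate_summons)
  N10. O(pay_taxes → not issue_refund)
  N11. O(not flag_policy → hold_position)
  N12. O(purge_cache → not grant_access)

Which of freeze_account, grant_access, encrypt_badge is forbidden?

Premise 3, F(update_evidence), is equivalent to O(not update_evidence).
From O(not update_evidence) and premise 7, O(not update_evidence → encrypt_badge), we obtain O(encrypt_badge).
From O(encrypt_badge) and premise 1, O(encrypt_badge → notify_kin), we obtain O(notify_kin).
Premise 4 is O(hold_position → not notify_kin); contrapositively O(notify_kin → not hold_position). Since O(notify_kin) holds, K gives O(not hold_position).
The contrapositive of premise 11 (O(not flag_policy → hold_position)) is O(not hold_position → flag_policy), and O(not hold_position) is already established, so O(flag_policy).
Premise 6 is O(grant_access → not flag_policy); contrapositively O(flag_policy → not grant_access). Since O(flag_policy) holds, K gives O(not grant_access).
So O(not grant_access) holds, i.e. grant_access is forbidden. None of the other listed options is forbidden under the premises.

grant_access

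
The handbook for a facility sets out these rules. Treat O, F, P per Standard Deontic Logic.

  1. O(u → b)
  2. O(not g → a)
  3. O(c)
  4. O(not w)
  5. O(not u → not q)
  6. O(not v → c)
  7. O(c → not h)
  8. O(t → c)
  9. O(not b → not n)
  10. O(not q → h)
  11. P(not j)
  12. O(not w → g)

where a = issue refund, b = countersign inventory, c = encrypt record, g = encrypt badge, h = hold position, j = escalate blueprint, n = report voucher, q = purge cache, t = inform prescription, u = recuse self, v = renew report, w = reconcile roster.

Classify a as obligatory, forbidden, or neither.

Neither

Premise 2 is O(not g → a), but O(not g) is not derivable from the premises, so it does not yield O(a).
No premise or chain of K-axiom applications forces O(a), and none forces O(not a). So a is neither obligatory nor forbidden under these norms.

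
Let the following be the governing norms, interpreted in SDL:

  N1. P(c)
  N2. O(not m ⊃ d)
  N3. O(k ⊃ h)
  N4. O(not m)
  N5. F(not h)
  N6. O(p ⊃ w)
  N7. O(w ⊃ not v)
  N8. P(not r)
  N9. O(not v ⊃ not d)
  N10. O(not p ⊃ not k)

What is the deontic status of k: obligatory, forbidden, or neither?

Forbidden

Premise 4 states O(not m) outright.
Applying K to premise 2 (O(not m ⊃ d)) and O(not m) yields O(d).
Premise 9, O(not v ⊃ not d), contraposes to O(d ⊃ v); with O(d) we get O(v).
The contrapositive of premise 7 (O(w ⊃ not v)) is O(v ⊃ not w), and O(v) is already established, so O(not w).
The contrapositive of premise 6 (O(p ⊃ w)) is O(not w ⊃ not p), and O(not w) is already established, so O(not p).
With premise 10, O(not p ⊃ not k), the K-axiom yields O(not k).
Premises 1, 3, 5, 8 do not contribute to this derivation.
Thus O(not k), which is F(k): k is forbidden.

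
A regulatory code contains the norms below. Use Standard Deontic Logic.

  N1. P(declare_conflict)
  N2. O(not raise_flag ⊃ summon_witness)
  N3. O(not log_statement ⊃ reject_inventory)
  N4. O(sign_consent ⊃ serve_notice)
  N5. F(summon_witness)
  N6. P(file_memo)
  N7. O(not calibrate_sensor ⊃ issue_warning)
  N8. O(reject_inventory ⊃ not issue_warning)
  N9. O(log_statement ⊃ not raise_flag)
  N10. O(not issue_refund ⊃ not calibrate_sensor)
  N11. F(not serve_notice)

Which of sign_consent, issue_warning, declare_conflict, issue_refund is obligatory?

issue_refund

F(summon_witness) at premise 5 means O(not summon_witness).
Premise 2, O(not raise_flag ⊃ summon_witness), contraposes to O(not summon_witness ⊃ raise_flag); with O(not summon_witness) we get O(raise_flag).
The contrapositive of premise 9 (O(log_statement ⊃ not raise_flag)) is O(raise_flag ⊃ not log_statement), and O(raise_flag) is already established, so O(not log_statement).
Premise 3 is O(not log_statement ⊃ reject_inventory); since O(not log_statement), deontic closure gives O(reject_inventory).
Applying K to premise 8 (O(reject_inventory ⊃ not issue_warning)) and O(reject_inventory) yields O(not issue_warning).
Premise 7 is O(not calibrate_sensor ⊃ issue_warning); contrapositively O(not issue_warning ⊃ calibrate_sensor). Since O(not issue_warning) holds, K gives O(calibrate_sensor).
Premise 10, O(not issue_refund ⊃ not calibrate_sensor), contraposes to O(calibrate_sensor ⊃ issue_refund); with O(calibrate_sensor) we get O(issue_refund).
So O(issue_refund) holds — issue_refund is obligatory. None of the other listed options is made obligatory by any chain of premises.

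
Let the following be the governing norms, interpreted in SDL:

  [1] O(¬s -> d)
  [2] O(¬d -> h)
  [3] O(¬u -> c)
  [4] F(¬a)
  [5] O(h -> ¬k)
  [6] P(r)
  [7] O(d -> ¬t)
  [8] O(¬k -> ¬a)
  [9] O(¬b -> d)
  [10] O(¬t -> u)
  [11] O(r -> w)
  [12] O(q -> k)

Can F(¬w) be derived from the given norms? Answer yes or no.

No

Premise 11 is O(r -> w), but O(r) is not derivable from the premises (the permission P(r) asserts only ¬O(¬r), not O(r)), so it does not yield O(w).
No other premise forces O(w). An ideal world satisfying every premise can still have ¬w true, so F(¬w) is not derivable.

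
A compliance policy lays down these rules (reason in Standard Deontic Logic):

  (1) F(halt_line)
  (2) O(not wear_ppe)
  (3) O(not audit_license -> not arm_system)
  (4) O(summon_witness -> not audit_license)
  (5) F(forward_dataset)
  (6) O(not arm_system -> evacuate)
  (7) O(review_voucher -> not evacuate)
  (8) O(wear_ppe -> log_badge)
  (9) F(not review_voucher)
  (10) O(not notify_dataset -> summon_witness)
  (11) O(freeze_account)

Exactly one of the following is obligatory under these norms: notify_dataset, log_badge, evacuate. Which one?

Premise 9 is F(not review_voucher), i.e. O(review_voucher).
With premise 7, O(review_voucher -> not evacuate), the K-axiom yields O(not evacuate).
Premise 6, O(not arm_system -> evacuate), contraposes to O(not evacuate -> arm_system); with O(not evacuate) we get O(arm_system).
The contrapositive of premise 3 (O(not audit_license -> not arm_system)) is O(arm_system -> audit_license), and O(arm_system) is already established, so O(audit_license).
The contrapositive of premise 4 (O(summon_witness -> not audit_license)) is O(audit_license -> not summon_witness), and O(audit_license) is already established, so O(not summon_witness).
The contrapositive of premise 10 (O(not notify_dataset -> summon_witness)) is O(not summon_witness -> notify_dataset), and O(not summon_witness) is already established, so O(notify_dataset).
So O(notify_dataset) holds — notify_dataset is obligatory. None of the other listed options is made obligatory by any chain of premises.

notify_dataset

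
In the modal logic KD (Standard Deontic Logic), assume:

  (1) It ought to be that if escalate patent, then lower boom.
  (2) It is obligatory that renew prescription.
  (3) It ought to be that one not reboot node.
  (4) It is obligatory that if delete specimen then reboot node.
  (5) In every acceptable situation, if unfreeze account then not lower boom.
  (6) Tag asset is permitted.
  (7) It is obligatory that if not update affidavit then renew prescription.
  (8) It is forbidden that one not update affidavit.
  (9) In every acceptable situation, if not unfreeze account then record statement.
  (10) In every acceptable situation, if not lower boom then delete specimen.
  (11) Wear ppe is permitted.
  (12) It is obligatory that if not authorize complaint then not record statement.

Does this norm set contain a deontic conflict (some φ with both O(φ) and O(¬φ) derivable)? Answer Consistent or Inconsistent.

Consistent

Premise 7 is O(¬update_affidavit → renew_prescription); even if O(renew_prescription) held, inferring O(¬update_affidavit) would be affirming the consequent — invalid.
So O(¬update_affidavit) is not derivable, and the apparent clash with O(update_affidavit) does not arise.
A world satisfying every obligation exists (e.g. authorize_complaint=true, delete_specimen=false, escalate_patent=false, lower_boom=true, reboot_node=false, record_statement=true, renew_prescription=true, tag_asset=false, unfreeze_account=false, update_affidavit=true, wear_ppe=false); no atom is both obligatory and forbidden, so the set is consistent.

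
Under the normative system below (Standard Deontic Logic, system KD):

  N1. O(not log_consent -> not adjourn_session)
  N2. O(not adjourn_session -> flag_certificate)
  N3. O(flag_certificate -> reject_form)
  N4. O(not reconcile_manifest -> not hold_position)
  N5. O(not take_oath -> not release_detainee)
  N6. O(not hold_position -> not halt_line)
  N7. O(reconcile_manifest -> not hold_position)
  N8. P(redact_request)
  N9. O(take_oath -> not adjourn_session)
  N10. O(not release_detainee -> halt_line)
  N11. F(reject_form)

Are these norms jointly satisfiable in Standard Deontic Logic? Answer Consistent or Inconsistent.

Inconsistent

By case analysis on reconcile_manifest: premise 7 gives O(reconcile_manifest -> not hold_position) and premise 4 gives O(not reconcile_manifest -> not hold_position), so O(not hold_position) either way.
Applying K to premise 6 (O(not hold_position -> not halt_line)) and O(not hold_position) yields O(not halt_line).
The contrapositive of premise 10 (O(not release_detainee -> halt_line)) is O(not halt_line -> release_detainee), and O(not halt_line) is already established, so O(release_detainee).
Premise 5 is O(not take_oath -> not release_detainee); contrapositively O(release_detainee -> take_oath). Since O(release_detainee) holds, K gives O(take_oath).
From O(take_oath) and premise 9, O(take_oath -> not adjourn_session), we obtain O(not adjourn_session).
Premise 2 is O(not adjourn_session -> flag_certificate); since O(not adjourn_session), deontic closure gives O(flag_certificate).
Premise 3 is O(flag_certificate -> reject_form); since O(flag_certificate), deontic closure gives O(reject_form).
But premise 11, F(reject_form), means O(not reject_form).
We now have both O(reject_form) and O(not reject_form) — reject_form is simultaneously obligatory and forbidden, violating the D-axiom.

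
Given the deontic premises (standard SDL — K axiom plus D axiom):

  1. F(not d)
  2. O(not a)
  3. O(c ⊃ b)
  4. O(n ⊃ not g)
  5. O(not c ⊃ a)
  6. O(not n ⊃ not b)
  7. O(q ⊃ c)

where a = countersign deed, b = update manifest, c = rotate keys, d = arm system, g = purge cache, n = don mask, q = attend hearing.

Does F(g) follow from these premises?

Premise 2 gives O(not a).
Premise 5, O(not c ⊃ a), contraposes to O(not a ⊃ c); with O(not a) we get O(c).
With premise 3, O(c ⊃ b), the K-axiom yields O(b).
Premise 6 is O(not n ⊃ not b); contrapositively O(b ⊃ n). Since O(b) holds, K gives O(n).
Premise 4 is O(n ⊃ not g); since O(n), deontic closure gives O(not g).
Premises 1, 7 do not contribute to this derivation.
So O(not g) holds, i.e. F(g). The claim follows.

Yes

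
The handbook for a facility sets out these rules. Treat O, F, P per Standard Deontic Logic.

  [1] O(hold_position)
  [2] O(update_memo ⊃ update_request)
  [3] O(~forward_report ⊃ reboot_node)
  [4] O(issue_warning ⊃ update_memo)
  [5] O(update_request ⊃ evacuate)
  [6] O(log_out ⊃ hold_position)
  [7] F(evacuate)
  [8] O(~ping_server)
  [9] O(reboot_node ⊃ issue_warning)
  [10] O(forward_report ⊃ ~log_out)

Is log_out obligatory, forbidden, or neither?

Premise 7 is F(evacuate), i.e. O(~evacuate).
Premise 5, O(update_request ⊃ evacuate), contraposes to O(~evacuate ⊃ ~update_request); with O(~evacuate) we get O(~update_request).
Premise 2 is O(update_memo ⊃ update_request); contrapositively O(~update_request ⊃ ~update_memo). Since O(~update_request) holds, K gives O(~update_memo).
The contrapositive of premise 4 (O(issue_warning ⊃ update_memo)) is O(~update_memo ⊃ ~issue_warning), and O(~update_memo) is already established, so O(~issue_warning).
The contrapositive of premise 9 (O(reboot_node ⊃ issue_warning)) is O(~issue_warning ⊃ ~reboot_node), and O(~issue_warning) is already established, so O(~reboot_node).
Premise 3 is O(~forward_report ⊃ reboot_node); contrapositively O(~reboot_node ⊃ forward_report). Since O(~reboot_node) holds, K gives O(forward_report).
From O(forward_report) and premise 10, O(forward_report ⊃ ~log_out), we obtain O(~log_out).
Premises 1, 6, 8 do not contribute to this derivation.
Thus O(~log_out), which is F(log_out): log_out is forbidden.

Forbidden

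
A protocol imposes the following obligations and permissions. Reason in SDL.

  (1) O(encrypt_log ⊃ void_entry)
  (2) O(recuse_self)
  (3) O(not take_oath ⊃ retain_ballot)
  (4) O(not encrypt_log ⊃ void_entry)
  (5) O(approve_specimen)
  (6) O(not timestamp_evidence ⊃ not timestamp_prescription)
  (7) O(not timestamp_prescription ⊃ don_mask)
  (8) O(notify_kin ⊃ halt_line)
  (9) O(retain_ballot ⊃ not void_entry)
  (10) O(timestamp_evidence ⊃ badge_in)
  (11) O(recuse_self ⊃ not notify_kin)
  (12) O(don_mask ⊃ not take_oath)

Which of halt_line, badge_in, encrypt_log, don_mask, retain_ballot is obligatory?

badge_in

Premises 4 and 1 cover both cases: O(not encrypt_log ⊃ void_entry) and O(encrypt_log ⊃ void_entry). Since not encrypt_log ∨ encrypt_log is a tautology, O(void_entry) follows.
The contrapositive of premise 9 (O(retain_ballot ⊃ not void_entry)) is O(void_entry ⊃ not retain_ballot), and O(void_entry) is already established, so O(not retain_ballot).
Premise 3, O(not take_oath ⊃ retain_ballot), contraposes to O(not retain_ballot ⊃ take_oath); with O(not retain_ballot) we get O(take_oath).
The contrapositive of premise 12 (O(don_mask ⊃ not take_oath)) is O(take_oath ⊃ not don_mask), and O(take_oath) is already established, so O(not don_mask).
Premise 7, O(not timestamp_prescription ⊃ don_mask), contraposes to O(not don_mask ⊃ timestamp_prescription); with O(not don_mask) we get O(timestamp_prescription).
Premise 6, O(not timestamp_evidence ⊃ not timestamp_prescription), contraposes to O(timestamp_prescription ⊃ timestamp_evidence); with O(timestamp_prescription) we get O(timestamp_evidence).
Applying K to premise 10 (O(timestamp_evidence ⊃ badge_in)) and O(timestamp_evidence) yields O(badge_in).
So O(badge_in) holds — badge_in is obligatory. None of the other listed options is made obligatory by any chain of premises.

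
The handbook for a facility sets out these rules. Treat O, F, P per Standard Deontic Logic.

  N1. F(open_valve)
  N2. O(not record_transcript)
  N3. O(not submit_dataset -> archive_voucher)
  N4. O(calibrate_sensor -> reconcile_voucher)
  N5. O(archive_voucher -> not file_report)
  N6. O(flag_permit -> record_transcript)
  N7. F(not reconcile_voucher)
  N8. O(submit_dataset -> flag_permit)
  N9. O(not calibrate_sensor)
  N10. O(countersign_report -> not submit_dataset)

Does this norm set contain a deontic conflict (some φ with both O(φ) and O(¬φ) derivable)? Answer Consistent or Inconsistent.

Premise 4 is O(calibrate_sensor -> reconcile_voucher); even if O(reconcile_voucher) held, inferring O(calibrate_sensor) would be affirming the consequent — invalid.
So O(calibrate_sensor) is not derivable, and the apparent clash with O(not calibrate_sensor) does not arise.
A world satisfying every obligation exists (e.g. archive_voucher=true, calibrate_sensor=false, countersign_report=false, file_report=false, flag_permit=false, open_valve=false, reconcile_voucher=true, record_transcript=false, submit_dataset=false); no atom is both obligatory and forbidden, so the set is consistent.

Consistent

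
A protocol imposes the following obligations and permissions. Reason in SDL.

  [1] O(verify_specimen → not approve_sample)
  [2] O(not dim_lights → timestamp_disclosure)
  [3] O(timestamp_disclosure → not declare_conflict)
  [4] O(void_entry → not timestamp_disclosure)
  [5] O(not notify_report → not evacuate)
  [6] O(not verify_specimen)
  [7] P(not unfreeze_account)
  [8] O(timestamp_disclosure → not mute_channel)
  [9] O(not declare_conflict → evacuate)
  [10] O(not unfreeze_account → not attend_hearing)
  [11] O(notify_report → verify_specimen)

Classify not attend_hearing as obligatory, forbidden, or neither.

Neither

Premise 10 is O(not unfreeze_account → not attend_hearing), but O(not unfreeze_account) is not derivable from the premises (the permission P(not unfreeze_account) asserts only not O(unfreeze_account), not O(not unfreeze_account)), so it does not yield O(not attend_hearing).
No premise or chain of K-axiom applications forces O(not attend_hearing), and none forces O(attend_hearing). So not attend_hearing is neither obligatory nor forbidden under these norms.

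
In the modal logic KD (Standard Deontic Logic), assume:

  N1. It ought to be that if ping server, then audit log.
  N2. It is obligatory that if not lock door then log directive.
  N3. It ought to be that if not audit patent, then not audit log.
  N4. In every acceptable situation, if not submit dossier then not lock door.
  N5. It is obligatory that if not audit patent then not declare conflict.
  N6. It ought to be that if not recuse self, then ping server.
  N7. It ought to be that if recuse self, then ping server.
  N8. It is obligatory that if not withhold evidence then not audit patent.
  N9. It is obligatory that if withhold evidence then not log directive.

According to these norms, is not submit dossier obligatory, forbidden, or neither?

Forbidden

Premises 6 and 7 are O(¬recuse_self → ping_server) and O(recuse_self → ping_server); every ideal world satisfies ¬recuse_self or recuse_self, so in either case ping_server holds — hence O(ping_server).
Premise 1 is O(ping_server → audit_log); since O(ping_server), deontic closure gives O(audit_log).
Premise 3, O(¬audit_patent → ¬audit_log), contraposes to O(audit_log → audit_patent); with O(audit_log) we get O(audit_patent).
The contrapositive of premise 8 (O(¬withhold_evidence → ¬audit_patent)) is O(audit_patent → withhold_evidence), and O(audit_patent) is already established, so O(withhold_evidence).
Premise 9 is O(withhold_evidence → ¬log_directive); since O(withhold_evidence), deontic closure gives O(¬log_directive).
Premise 2, O(¬lock_door → log_directive), contraposes to O(¬log_directive → lock_door); with O(¬log_directive) we get O(lock_door).
The contrapositive of premise 4 (O(¬submit_dossier → ¬lock_door)) is O(lock_door → submit_dossier), and O(lock_door) is already established, so O(submit_dossier).
Premise 5 does not contribute to this derivation.
Thus O(submit_dossier), which is F(¬submit_dossier): ¬submit_dossier is forbidden.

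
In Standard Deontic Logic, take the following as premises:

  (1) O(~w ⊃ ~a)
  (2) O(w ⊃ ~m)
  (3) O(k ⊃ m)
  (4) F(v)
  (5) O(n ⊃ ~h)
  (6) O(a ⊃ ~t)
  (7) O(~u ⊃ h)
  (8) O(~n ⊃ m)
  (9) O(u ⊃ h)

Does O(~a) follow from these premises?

Yes

By case analysis on ~u: premise 7 gives O(~u ⊃ h) and premise 9 gives O(u ⊃ h), so O(h) either way.
The contrapositive of premise 5 (O(n ⊃ ~h)) is O(h ⊃ ~n), and O(h) is already established, so O(~n).
Premise 8 is O(~n ⊃ m); since O(~n), deontic closure gives O(m).
Premise 2, O(w ⊃ ~m), contraposes to O(m ⊃ ~w); with O(m) we get O(~w).
With premise 1, O(~w ⊃ ~a), the K-axiom yields O(~a).
Premises 3, 4, 6 do not contribute to this derivation.
So O(~a) follows.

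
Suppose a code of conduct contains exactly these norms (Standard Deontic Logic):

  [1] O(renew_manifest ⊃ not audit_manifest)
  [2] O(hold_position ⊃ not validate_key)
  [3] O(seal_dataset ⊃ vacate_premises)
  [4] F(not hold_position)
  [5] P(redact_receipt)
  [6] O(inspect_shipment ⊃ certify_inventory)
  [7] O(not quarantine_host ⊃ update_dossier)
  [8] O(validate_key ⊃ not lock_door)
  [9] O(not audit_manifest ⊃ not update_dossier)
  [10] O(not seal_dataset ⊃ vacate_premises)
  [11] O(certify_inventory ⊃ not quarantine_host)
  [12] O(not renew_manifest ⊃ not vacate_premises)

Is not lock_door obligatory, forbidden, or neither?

Neither

Premise 8 is O(validate_key ⊃ not lock_door), but O(validate_key) is not derivable from the premises, so it does not yield O(not lock_door).
No premise or chain of K-axiom applications forces O(not lock_door), and none forces O(lock_door). So not lock_door is neither obligatory nor forbidden under these norms.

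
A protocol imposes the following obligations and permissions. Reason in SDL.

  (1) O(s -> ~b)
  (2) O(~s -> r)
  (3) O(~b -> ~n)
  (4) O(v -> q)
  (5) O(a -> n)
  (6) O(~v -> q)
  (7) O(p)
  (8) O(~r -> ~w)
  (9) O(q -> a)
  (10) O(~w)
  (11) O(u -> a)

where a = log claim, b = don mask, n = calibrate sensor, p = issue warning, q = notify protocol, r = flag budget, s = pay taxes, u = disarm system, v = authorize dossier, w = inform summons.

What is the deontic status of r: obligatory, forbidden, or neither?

By case analysis on ~v: premise 6 gives O(~v -> q) and premise 4 gives O(v -> q), so O(q) either way.
With premise 9, O(q -> a), the K-axiom yields O(a).
From O(a) and premise 5, O(a -> n), we obtain O(n).
Premise 3 is O(~b -> ~n); contrapositively O(n -> b). Since O(n) holds, K gives O(b).
Premise 1 is O(s -> ~b); contrapositively O(b -> ~s). Since O(b) holds, K gives O(~s).
Premise 2 is O(~s -> r); since O(~s), deontic closure gives O(r).
Premises 7, 8, 10, 11 do not contribute to this derivation.
Hence r is obligatory.

Obligatory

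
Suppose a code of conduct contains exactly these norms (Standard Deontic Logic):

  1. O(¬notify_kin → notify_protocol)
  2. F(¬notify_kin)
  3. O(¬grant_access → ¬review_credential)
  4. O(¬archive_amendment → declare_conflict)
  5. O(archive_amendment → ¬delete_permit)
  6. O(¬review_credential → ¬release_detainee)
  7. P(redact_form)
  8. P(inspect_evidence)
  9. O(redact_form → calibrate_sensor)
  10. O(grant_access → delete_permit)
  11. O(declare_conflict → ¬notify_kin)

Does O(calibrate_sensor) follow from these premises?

No

Premise 9 is O(redact_form → calibrate_sensor), but O(redact_form) is not derivable from the premises (the permission P(redact_form) asserts only ¬O(¬redact_form), not O(redact_form)), so it does not yield O(calibrate_sensor).
No other premise forces O(calibrate_sensor). An ideal world satisfying every premise can still have calibrate_sensor false, so O(calibrate_sensor) is not derivable.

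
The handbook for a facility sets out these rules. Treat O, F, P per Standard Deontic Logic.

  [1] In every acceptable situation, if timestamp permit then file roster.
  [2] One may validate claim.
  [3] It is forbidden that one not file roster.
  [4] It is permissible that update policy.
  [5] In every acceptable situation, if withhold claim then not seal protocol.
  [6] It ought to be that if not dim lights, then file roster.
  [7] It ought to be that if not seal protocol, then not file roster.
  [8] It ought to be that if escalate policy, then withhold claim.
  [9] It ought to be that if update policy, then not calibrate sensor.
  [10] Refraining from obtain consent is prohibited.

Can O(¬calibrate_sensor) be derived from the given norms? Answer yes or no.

Premise 9 is O(update_policy → ¬calibrate_sensor), but O(update_policy) is not derivable from the premises (the permission P(update_policy) asserts only ¬O(¬update_policy), not O(update_policy)), so it does not yield O(¬calibrate_sensor).
No other premise forces O(¬calibrate_sensor). An ideal world satisfying every premise can still have ¬calibrate_sensor false, so O(¬calibrate_sensor) is not derivable.

No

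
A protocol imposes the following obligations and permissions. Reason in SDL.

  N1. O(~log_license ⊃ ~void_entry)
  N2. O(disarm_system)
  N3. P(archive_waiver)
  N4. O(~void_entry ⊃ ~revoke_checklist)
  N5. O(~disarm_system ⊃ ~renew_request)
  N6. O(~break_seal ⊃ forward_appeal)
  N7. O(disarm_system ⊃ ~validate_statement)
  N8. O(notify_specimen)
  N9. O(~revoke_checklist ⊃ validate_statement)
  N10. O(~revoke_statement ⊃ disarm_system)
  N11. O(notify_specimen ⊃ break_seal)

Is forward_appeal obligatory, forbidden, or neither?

Neither

Premise 6 is O(~break_seal ⊃ forward_appeal), but O(~break_seal) is not derivable from the premises, so it does not yield O(forward_appeal).
No premise or chain of K-axiom applications forces O(forward_appeal), and none forces O(~forward_appeal). So forward_appeal is neither obligatory nor forbidden under these norms.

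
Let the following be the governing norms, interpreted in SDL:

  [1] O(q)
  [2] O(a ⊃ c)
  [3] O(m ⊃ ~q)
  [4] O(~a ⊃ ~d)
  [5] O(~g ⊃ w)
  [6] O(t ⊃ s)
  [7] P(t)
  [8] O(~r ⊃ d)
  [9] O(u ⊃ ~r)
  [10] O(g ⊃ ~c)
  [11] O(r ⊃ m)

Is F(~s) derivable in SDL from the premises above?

Premise 6 is O(t ⊃ s), but O(t) is not derivable from the premises (the permission P(t) asserts only ~O(~t), not O(t)), so it does not yield O(s).
No other premise forces O(s). An ideal world satisfying every premise can still have ~s true, so F(~s) is not derivable.

No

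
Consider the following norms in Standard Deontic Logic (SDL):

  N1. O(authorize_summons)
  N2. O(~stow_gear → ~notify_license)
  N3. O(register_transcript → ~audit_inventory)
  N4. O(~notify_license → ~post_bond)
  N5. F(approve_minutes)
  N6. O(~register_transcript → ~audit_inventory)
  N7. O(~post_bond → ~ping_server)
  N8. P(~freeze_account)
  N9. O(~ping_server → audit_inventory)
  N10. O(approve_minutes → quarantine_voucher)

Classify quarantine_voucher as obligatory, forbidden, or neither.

Premise 10 is O(approve_minutes → quarantine_voucher), but O(approve_minutes) is not derivable from the premises, so it does not yield O(quarantine_voucher).
No premise or chain of K-axiom applications forces O(quarantine_voucher), and none forces O(~quarantine_voucher). So quarantine_voucher is neither obligatory nor forbidden under these norms.

Neither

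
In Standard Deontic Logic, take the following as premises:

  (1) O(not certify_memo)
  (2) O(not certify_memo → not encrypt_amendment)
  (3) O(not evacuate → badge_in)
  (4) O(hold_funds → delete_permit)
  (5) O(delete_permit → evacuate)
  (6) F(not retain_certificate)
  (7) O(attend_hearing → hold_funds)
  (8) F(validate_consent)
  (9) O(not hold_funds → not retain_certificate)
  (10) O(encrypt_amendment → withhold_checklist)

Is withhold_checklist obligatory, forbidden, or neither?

Neither

Premise 10 is O(encrypt_amendment → withhold_checklist), but O(encrypt_amendment) is not derivable from the premises, so it does not yield O(withhold_checklist).
No premise or chain of K-axiom applications forces O(withhold_checklist), and none forces O(not withhold_checklist). So withhold_checklist is neither obligatory nor forbidden under these norms.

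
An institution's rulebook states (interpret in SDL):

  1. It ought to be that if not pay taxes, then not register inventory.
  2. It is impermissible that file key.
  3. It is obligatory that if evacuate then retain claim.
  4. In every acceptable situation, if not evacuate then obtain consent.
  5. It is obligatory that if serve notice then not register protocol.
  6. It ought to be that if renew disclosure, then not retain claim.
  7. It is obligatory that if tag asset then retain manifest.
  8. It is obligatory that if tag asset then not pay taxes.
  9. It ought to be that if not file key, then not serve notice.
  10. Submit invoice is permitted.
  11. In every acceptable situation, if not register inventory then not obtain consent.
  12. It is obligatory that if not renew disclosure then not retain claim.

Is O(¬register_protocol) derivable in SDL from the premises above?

No

Premise 5 is O(serve_notice → ¬register_protocol), but O(serve_notice) is not derivable from the premises, so it does not yield O(¬register_protocol).
No other premise forces O(¬register_protocol). An ideal world satisfying every premise can still have ¬register_protocol false, so O(¬register_protocol) is not derivable.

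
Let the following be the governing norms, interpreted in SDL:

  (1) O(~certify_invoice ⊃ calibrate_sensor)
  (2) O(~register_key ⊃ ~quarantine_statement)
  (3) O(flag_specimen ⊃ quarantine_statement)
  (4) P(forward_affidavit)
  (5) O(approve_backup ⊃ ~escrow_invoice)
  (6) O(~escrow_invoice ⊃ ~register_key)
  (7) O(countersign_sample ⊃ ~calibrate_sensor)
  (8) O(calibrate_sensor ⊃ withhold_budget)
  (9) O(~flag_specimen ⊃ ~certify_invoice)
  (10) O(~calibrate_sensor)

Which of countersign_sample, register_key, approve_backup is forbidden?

approve_backup

From premise 10 we have O(~calibrate_sensor).
Premise 1, O(~certify_invoice ⊃ calibrate_sensor), contraposes to O(~calibrate_sensor ⊃ certify_invoice); with O(~calibrate_sensor) we get O(certify_invoice).
Premise 9 is O(~flag_specimen ⊃ ~certify_invoice); contrapositively O(certify_invoice ⊃ flag_specimen). Since O(certify_invoice) holds, K gives O(flag_specimen).
Applying K to premise 3 (O(flag_specimen ⊃ quarantine_statement)) and O(flag_specimen) yields O(quarantine_statement).
Premise 2, O(~register_key ⊃ ~quarantine_statement), contraposes to O(quarantine_statement ⊃ register_key); with O(quarantine_statement) we get O(register_key).
Premise 6 is O(~escrow_invoice ⊃ ~register_key); contrapositively O(register_key ⊃ escrow_invoice). Since O(register_key) holds, K gives O(escrow_invoice).
Premise 5, O(approve_backup ⊃ ~escrow_invoice), contraposes to O(escrow_invoice ⊃ ~approve_backup); with O(escrow_invoice) we get O(~approve_backup).
So O(~approve_backup) holds, i.e. approve_backup is forbidden. None of the other listed options is forbidden under the premises.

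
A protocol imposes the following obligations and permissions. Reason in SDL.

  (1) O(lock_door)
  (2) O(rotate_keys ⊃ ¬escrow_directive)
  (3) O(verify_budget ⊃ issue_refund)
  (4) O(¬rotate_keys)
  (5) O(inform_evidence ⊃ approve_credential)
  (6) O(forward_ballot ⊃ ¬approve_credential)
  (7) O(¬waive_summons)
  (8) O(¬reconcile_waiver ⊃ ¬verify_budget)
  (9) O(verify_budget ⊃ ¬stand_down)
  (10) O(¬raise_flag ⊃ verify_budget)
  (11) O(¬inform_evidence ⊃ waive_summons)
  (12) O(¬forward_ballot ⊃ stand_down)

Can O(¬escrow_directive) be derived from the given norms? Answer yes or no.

Premise 2 is O(rotate_keys ⊃ ¬escrow_directive), but O(rotate_keys) is not derivable from the premises, so it does not yield O(¬escrow_directive).
No other premise forces O(¬escrow_directive). An ideal world satisfying every premise can still have ¬escrow_directive false, so O(¬escrow_directive) is not derivable.

No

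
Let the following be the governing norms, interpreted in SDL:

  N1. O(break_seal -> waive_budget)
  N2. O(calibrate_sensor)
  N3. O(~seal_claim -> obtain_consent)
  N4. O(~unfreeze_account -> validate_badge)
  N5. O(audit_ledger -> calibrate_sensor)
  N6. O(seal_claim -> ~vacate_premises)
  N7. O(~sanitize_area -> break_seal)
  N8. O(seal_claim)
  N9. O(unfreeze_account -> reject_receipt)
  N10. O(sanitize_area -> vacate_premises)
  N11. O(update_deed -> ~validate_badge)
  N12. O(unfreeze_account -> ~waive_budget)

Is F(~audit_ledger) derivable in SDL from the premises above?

No

Premise 5 is O(audit_ledger -> calibrate_sensor); even if O(calibrate_sensor) held, inferring O(audit_ledger) would be affirming the consequent — invalid.
No other premise forces O(audit_ledger). An ideal world satisfying every premise can still have ~audit_ledger true, so F(~audit_ledger) is not derivable.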